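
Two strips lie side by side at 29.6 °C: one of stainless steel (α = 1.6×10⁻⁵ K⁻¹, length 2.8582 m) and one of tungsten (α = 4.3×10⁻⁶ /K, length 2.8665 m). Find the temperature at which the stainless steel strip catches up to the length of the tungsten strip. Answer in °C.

L₁(1 + α₁ΔT) = L₂(1 + α₂ΔT) ⇒ ΔT = (L₂ − L₁)/(α₁L₁ − α₂L₂)
L₂ − L₁ = 2.8665 − 2.8582 = 8.30×10⁻³ m
α₁L₁ − α₂L₂ = 1.6×10⁻⁵×2.8582 − 4.3×10⁻⁶×2.8665 = 3.340525×10⁻⁵ m/K
ΔT = 8.30×10⁻³ / 3.340525×10⁻⁵ = 248.464 K
T = 29.6 + 248.464 = 278.064 °C

T = 278.1 °C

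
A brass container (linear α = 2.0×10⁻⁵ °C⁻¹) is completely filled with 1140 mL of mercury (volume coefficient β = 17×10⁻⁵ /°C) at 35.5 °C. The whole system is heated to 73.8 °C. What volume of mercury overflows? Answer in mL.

The container also expands: β_container ≈ 3α = 6.0×10⁻⁵ /K
Net overflow = V₀(β_liq − 3α_cont)ΔT
β − 3α = 1.70×10⁻⁴ − 6.0×10⁻⁵ = 1.10×10⁻⁴ /K; ΔT = 38.3 K
ΔV = 1140 × 1.10×10⁻⁴ × 38.3 = 4.80 mL

4.80 mL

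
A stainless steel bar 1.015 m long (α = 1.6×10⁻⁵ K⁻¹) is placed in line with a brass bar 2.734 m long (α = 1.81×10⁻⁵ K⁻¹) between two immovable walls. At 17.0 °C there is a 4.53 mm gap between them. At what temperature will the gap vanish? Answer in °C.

Gap closes when ΔL₁ + ΔL₂ = 4.53 mm = 4.53×10⁻³ m
(α₁L₁ + α₂L₂)ΔT = g
α₁L₁ + α₂L₂ = 1.6×10⁻⁵×1.015 + 1.81×10⁻⁵×2.734 = 6.57254×10⁻⁵ m/K
ΔT = 4.53×10⁻³ / 6.57254×10⁻⁵ = 68.923 K
T = 17.0 + 68.923 = 85.923 °C

T = 85.9 °C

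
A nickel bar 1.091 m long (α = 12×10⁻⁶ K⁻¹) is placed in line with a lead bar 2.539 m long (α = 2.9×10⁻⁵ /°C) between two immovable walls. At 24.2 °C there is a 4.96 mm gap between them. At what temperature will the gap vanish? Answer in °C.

Gap closes when ΔL₁ + ΔL₂ = 4.96 mm = 4.96×10⁻³ m
(α₁L₁ + α₂L₂)ΔT = g
α₁L₁ + α₂L₂ = 12×10⁻⁶×1.091 + 2.9×10⁻⁵×2.539 = 8.6723×10⁻⁵ m/K
ΔT = 4.96×10⁻³ / 8.6723×10⁻⁵ = 57.194 K
T = 24.2 + 57.194 = 81.394 °C

T = 81.4 °C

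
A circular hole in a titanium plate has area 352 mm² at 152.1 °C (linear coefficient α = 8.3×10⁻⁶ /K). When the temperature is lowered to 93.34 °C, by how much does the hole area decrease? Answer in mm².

Area coefficient ≈ 2α; |ΔT| = 58.76 K
ΔA = 2αA₀ΔT = 2(8.3×10⁻⁶)(352)(58.76) = 0.343 mm²

ΔA = 0.343 mm²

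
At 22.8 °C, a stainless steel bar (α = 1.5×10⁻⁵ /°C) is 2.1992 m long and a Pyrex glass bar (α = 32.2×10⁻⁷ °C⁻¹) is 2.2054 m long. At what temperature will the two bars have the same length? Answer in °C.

Equal length when α₁L₁ΔT − α₂L₂ΔT = L₂ − L₁ = 6.20×10⁻³ m
α₁L₁ = 3.2988×10⁻⁵, α₂L₂ = 7.101388×10⁻⁶ → Δ(αL) = 2.5886612×10⁻⁵ m/K
ΔT = 6.20×10⁻³ / 2.5886612×10⁻⁵ = 239.506 K, so T = 22.8 + 239.506 = 262.306 °C

T = 262.3 °C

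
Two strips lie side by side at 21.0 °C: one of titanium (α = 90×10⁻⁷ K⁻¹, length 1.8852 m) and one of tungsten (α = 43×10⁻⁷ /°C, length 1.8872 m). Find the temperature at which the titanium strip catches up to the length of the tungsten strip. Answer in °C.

T = 246.9 °C

Equal length when α₁L₁ΔT − α₂L₂ΔT = L₂ − L₁ = 2.00×10⁻³ m
α₁L₁ = 1.69668×10⁻⁵, α₂L₂ = 8.11496×10⁻⁶ → Δ(αL) = 8.85184×10⁻⁶ m/K
ΔT = 2.00×10⁻³ / 8.85184×10⁻⁶ = 225.942 K, so T = 21.0 + 225.942 = 246.942 °C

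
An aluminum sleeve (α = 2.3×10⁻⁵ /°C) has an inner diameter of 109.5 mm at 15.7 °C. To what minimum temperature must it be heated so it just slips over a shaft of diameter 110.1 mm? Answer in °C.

T = 254 °C

Required Δd = 110.1 − 109.5 = 0.6 mm
Δd = αd₀ΔT ⇒ ΔT = Δd/(αd₀) = 0.6 / (2.3×10⁻⁵ × 109.5) = 238.24 K
T_min = 15.7 + 238.24 = 253.94 °C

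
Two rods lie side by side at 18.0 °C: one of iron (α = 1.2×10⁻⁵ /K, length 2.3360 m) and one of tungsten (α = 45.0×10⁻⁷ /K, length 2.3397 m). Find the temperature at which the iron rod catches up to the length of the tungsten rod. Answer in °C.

T = 229.4 °C

Equal length when α₁L₁ΔT − α₂L₂ΔT = L₂ − L₁ = 3.70×10⁻³ m
α₁L₁ = 2.8032×10⁻⁵, α₂L₂ = 1.052865×10⁻⁵ → Δ(αL) = 1.750335×10⁻⁵ m/K
ΔT = 3.70×10⁻³ / 1.750335×10⁻⁵ = 211.388 K, so T = 18.0 + 211.388 = 229.388 °C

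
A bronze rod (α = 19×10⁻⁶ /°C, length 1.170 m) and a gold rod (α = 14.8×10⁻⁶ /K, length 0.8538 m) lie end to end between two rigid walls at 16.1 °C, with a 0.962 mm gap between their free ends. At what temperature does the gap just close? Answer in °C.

T = 43.7 °C

α₁L₁ = 2.223×10⁻⁵ m/K, α₂L₂ = 1.263624×10⁻⁵ m/K → total 3.486624×10⁻⁵ m/K
ΔT = g/(α₁L₁+α₂L₂) = 9.62×10⁻⁴ / 3.486624×10⁻⁵ = 27.591 K
T = 16.1 + 27.591 = 43.691 °C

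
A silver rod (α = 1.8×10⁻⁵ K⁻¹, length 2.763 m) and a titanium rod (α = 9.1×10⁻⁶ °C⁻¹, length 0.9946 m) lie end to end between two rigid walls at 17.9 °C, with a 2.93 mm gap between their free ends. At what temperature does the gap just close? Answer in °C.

T = 67.7 °C

Gap closes when ΔL₁ + ΔL₂ = 2.93 mm = 2.93×10⁻³ m
(α₁L₁ + α₂L₂)ΔT = g
α₁L₁ + α₂L₂ = 1.8×10⁻⁵×2.763 + 9.1×10⁻⁶×0.9946 = 5.878486×10⁻⁵ m/K
ΔT = 2.93×10⁻³ / 5.878486×10⁻⁵ = 49.843 K
T = 17.9 + 49.843 = 67.743 °C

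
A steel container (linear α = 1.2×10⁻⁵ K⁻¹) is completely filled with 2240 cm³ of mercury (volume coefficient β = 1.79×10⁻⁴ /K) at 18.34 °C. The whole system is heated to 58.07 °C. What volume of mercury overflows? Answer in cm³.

The container also expands: β_container ≈ 3α = 3.6×10⁻⁵ /K
Net overflow = V₀(β_liq − 3α_cont)ΔT
β − 3α = 1.79×10⁻⁴ − 3.6×10⁻⁵ = 1.43×10⁻⁴ /K; ΔT = 39.73 K
ΔV = 2240 × 1.43×10⁻⁴ × 39.73 = 12.7 cm³

12.7 cm³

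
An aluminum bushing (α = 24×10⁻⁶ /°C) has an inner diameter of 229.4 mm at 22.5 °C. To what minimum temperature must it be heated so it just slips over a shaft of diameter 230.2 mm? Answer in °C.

Required Δd = 230.2 − 229.4 = 0.8 mm
Δd = αd₀ΔT ⇒ ΔT = Δd/(αd₀) = 0.8 / (24×10⁻⁶ × 229.4) = 145.31 K
T_min = 22.5 + 145.31 = 167.81 °C

T = 168 °C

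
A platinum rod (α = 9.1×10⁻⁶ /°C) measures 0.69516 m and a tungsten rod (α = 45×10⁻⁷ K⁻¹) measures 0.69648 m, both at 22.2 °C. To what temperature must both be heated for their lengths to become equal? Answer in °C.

T = 435.8 °C

Equal length when α₁L₁ΔT − α₂L₂ΔT = L₂ − L₁ = 1.32×10⁻³ m
α₁L₁ = 6.325956×10⁻⁶, α₂L₂ = 3.13416×10⁻⁶ → Δ(αL) = 3.191796×10⁻⁶ m/K
ΔT = 1.32×10⁻³ / 3.191796×10⁻⁶ = 413.560 K, so T = 22.2 + 413.560 = 435.760 °C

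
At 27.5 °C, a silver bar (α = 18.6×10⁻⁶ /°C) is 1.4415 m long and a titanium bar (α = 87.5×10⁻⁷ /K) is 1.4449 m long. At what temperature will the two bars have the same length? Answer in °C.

Equal length when α₁L₁ΔT − α₂L₂ΔT = L₂ − L₁ = 3.40×10⁻³ m
α₁L₁ = 2.68119×10⁻⁵, α₂L₂ = 1.2642875×10⁻⁵ → Δ(αL) = 1.4169025×10⁻⁵ m/K
ΔT = 3.40×10⁻³ / 1.4169025×10⁻⁵ = 239.960 K, so T = 27.5 + 239.960 = 267.460 °C

T = 267.5 °C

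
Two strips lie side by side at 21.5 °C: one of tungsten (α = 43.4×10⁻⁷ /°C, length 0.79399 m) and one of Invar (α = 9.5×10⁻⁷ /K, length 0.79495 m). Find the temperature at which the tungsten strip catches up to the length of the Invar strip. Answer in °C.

L₁(1 + α₁ΔT) = L₂(1 + α₂ΔT) ⇒ ΔT = (L₂ − L₁)/(α₁L₁ − α₂L₂)
L₂ − L₁ = 0.79495 − 0.79399 = 9.60×10⁻⁴ m
α₁L₁ − α₂L₂ = 43.4×10⁻⁷×0.79399 − 9.5×10⁻⁷×0.79495 = 2.6907141×10⁻⁶ m/K
ΔT = 9.60×10⁻⁴ / 2.6907141×10⁻⁶ = 356.783 K
T = 21.5 + 356.783 = 378.283 °C

T = 378.3 °C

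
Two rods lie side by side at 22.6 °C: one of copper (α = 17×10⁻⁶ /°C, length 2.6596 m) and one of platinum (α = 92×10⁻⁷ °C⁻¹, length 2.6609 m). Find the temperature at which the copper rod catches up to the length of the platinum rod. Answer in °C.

T = 85.30 °C

Equal length when α₁L₁ΔT − α₂L₂ΔT = L₂ − L₁ = 1.30×10⁻³ m
α₁L₁ = 4.52132×10⁻⁵, α₂L₂ = 2.448028×10⁻⁵ → Δ(αL) = 2.073292×10⁻⁵ m/K
ΔT = 1.30×10⁻³ / 2.073292×10⁻⁵ = 62.7022 K, so T = 22.6 + 62.7022 = 85.3022 °C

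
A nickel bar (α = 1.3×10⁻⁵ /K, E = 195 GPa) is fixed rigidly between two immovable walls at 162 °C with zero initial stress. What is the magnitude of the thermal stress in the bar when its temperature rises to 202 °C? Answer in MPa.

Fully constrained: the free strain ε = αΔT is blocked, so σ = Eε = EαΔT.
|ΔT| = 40 K
σ = 195×10⁹ × 1.3×10⁻⁵ × 40 = 1.01×10⁸ Pa

σ = 101 MPa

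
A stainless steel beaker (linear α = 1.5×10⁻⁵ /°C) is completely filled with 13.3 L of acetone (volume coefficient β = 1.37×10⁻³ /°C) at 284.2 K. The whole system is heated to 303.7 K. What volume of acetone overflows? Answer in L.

The beaker also expands: β_container ≈ 3α = 4.5×10⁻⁵ /K
Net overflow = V₀(β_liq − 3α_cont)ΔT
β − 3α = 1.37×10⁻³ − 4.5×10⁻⁵ = 1.325×10⁻³ /K; ΔT = 19.5 K
ΔV = 13.3 × 1.325×10⁻³ × 19.5 = 0.344 L

0.344 L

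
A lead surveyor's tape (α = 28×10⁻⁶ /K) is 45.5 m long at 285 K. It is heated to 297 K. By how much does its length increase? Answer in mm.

|ΔT| = |297 − 285| = 12 K
ΔL = αL₀ΔT = (28×10⁻⁶)(45.5)(12) = 1.53×10⁻² m

ΔL = 15.3 mm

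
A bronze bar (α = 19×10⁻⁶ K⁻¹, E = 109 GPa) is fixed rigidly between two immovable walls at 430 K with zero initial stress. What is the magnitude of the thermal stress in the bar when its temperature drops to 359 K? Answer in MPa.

Fully constrained: the free strain ε = αΔT is blocked, so σ = Eε = EαΔT.
|ΔT| = 71 K
σ = 109×10⁹ × 19×10⁻⁶ × 71 = 1.47×10⁸ Pa

σ = 147 MPa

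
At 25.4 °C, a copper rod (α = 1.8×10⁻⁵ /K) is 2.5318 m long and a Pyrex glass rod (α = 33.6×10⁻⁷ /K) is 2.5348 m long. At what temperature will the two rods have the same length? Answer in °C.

Equal length when α₁L₁ΔT − α₂L₂ΔT = L₂ − L₁ = 3.00×10⁻³ m
α₁L₁ = 4.55724×10⁻⁵, α₂L₂ = 8.516928×10⁻⁶ → Δ(αL) = 3.7055472×10⁻⁵ m/K
ΔT = 3.00×10⁻³ / 3.7055472×10⁻⁵ = 80.960 K, so T = 25.4 + 80.960 = 106.360 °C

T = 106.4 °C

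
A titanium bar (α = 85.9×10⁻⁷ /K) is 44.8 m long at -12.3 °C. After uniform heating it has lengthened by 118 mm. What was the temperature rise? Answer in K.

ΔT = 307 K

ΔL = αL₀ΔT ⇒ ΔT = ΔL / (αL₀)
ΔT = 118×10⁻³ m / (85.9×10⁻⁷ × 44.8 m) = 306.63 K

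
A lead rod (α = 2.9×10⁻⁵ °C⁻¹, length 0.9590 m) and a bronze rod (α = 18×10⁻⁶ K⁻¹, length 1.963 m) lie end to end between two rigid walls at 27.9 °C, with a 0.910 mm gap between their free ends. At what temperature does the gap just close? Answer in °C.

T = 42.3 °C

Gap closes when ΔL₁ + ΔL₂ = 0.910 mm = 9.10×10⁻⁴ m
(α₁L₁ + α₂L₂)ΔT = g
α₁L₁ + α₂L₂ = 2.9×10⁻⁵×0.9590 + 18×10⁻⁶×1.963 = 6.3145×10⁻⁵ m/K
ΔT = 9.10×10⁻⁴ / 6.3145×10⁻⁵ = 14.411 K
T = 27.9 + 14.411 = 42.311 °C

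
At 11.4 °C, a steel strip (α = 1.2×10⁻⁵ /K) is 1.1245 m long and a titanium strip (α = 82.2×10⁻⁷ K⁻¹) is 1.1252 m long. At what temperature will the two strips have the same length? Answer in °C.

L₁(1 + α₁ΔT) = L₂(1 + α₂ΔT) ⇒ ΔT = (L₂ − L₁)/(α₁L₁ − α₂L₂)
L₂ − L₁ = 1.1252 − 1.1245 = 7.00×10⁻⁴ m
α₁L₁ − α₂L₂ = 1.2×10⁻⁵×1.1245 − 82.2×10⁻⁷×1.1252 = 4.244856×10⁻⁶ m/K
ΔT = 7.00×10⁻⁴ / 4.244856×10⁻⁶ = 164.905 K
T = 11.4 + 164.905 = 176.305 °C

T = 176.3 °C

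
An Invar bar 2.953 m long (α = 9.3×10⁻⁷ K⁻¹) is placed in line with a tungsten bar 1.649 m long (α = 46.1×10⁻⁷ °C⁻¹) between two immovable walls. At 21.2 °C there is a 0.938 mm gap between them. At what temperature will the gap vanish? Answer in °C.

T = 112 °C

Gap closes when ΔL₁ + ΔL₂ = 0.938 mm = 9.38×10⁻⁴ m
(α₁L₁ + α₂L₂)ΔT = g
α₁L₁ + α₂L₂ = 9.3×10⁻⁷×2.953 + 46.1×10⁻⁷×1.649 = 1.034818×10⁻⁵ m/K
ΔT = 9.38×10⁻⁴ / 1.034818×10⁻⁵ = 90.64 K
T = 21.2 + 90.64 = 111.84 °C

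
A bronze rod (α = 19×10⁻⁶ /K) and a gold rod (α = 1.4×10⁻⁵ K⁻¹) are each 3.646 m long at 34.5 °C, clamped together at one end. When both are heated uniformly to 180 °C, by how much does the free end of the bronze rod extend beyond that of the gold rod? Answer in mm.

2.65 mm

ΔT = 145.5 K
bronze: ΔL = 19×10⁻⁶ × 3.646 m × 145.5 = 1.0079×10⁻² m = 10.079 mm
gold: ΔL = 1.4×10⁻⁵ × 3.646 m × 145.5 = 7.4269×10⁻³ m = 7.4269 mm
difference = 10.079 − 7.4269 = 2.6521 mm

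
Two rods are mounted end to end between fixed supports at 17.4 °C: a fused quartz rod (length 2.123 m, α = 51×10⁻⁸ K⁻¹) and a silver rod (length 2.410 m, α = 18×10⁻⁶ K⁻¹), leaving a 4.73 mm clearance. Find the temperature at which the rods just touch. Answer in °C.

Gap closes when ΔL₁ + ΔL₂ = 4.73 mm = 4.73×10⁻³ m
(α₁L₁ + α₂L₂)ΔT = g
α₁L₁ + α₂L₂ = 51×10⁻⁸×2.123 + 18×10⁻⁶×2.410 = 4.446273×10⁻⁵ m/K
ΔT = 4.73×10⁻³ / 4.446273×10⁻⁵ = 106.38 K
T = 17.4 + 106.38 = 123.78 °C

T = 124 °C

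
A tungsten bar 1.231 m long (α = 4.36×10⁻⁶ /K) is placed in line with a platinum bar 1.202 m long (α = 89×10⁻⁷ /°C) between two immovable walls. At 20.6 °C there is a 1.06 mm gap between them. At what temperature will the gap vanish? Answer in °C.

Gap closes when ΔL₁ + ΔL₂ = 1.06 mm = 1.06×10⁻³ m
(α₁L₁ + α₂L₂)ΔT = g
α₁L₁ + α₂L₂ = 4.36×10⁻⁶×1.231 + 89×10⁻⁷×1.202 = 1.606496×10⁻⁵ m/K
ΔT = 1.06×10⁻³ / 1.606496×10⁻⁵ = 65.982 K
T = 20.6 + 65.982 = 86.582 °C

T = 86.6 °C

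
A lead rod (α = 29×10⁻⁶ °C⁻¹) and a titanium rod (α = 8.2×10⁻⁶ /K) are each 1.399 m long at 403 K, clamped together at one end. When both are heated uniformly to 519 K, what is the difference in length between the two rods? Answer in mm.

3.38 mm

ΔT = 116 K
lead: ΔL = 29×10⁻⁶ × 1.399 m × 116 = 4.7062×10⁻³ m = 4.7062 mm
titanium: ΔL = 8.2×10⁻⁶ × 1.399 m × 116 = 1.3307×10⁻³ m = 1.3307 mm
difference = 4.7062 − 1.3307 = 3.3755 mm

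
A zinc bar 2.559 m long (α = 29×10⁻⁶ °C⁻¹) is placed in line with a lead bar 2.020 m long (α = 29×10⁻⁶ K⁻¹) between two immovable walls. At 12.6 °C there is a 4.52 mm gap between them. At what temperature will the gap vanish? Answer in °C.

T = 46.6 °C

Gap closes when ΔL₁ + ΔL₂ = 4.52 mm = 4.52×10⁻³ m
(α₁L₁ + α₂L₂)ΔT = g
α₁L₁ + α₂L₂ = 29×10⁻⁶×2.559 + 29×10⁻⁶×2.020 = 1.32791×10⁻⁴ m/K
ΔT = 4.52×10⁻³ / 1.32791×10⁻⁴ = 34.038 K
T = 12.6 + 34.038 = 46.638 °C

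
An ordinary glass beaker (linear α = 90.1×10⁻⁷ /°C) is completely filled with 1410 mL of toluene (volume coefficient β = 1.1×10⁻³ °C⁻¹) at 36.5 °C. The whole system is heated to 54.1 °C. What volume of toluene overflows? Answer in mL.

26.6 mL

The beaker also expands: β_container ≈ 3α = 2.703×10⁻⁵ /K
Net overflow = V₀(β_liq − 3α_cont)ΔT
β − 3α = 1.10×10⁻³ − 2.703×10⁻⁵ = 1.07297×10⁻³ /K; ΔT = 17.6 K
ΔV = 1410 × 1.07297×10⁻³ × 17.6 = 26.6 mL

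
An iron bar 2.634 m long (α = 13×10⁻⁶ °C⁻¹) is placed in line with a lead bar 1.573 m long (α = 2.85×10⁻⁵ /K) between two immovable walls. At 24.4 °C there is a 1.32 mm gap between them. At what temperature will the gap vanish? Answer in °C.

T = 41.1 °C

α₁L₁ = 3.4242×10⁻⁵ m/K, α₂L₂ = 4.48305×10⁻⁵ m/K → total 7.90725×10⁻⁵ m/K
ΔT = g/(α₁L₁+α₂L₂) = 1.32×10⁻³ / 7.90725×10⁻⁵ = 16.694 K
T = 24.4 + 16.694 = 41.094 °C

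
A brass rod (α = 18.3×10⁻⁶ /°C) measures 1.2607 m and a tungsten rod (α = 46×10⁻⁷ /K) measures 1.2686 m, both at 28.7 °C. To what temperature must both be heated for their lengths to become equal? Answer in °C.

T = 487.1 °C

Equal length when α₁L₁ΔT − α₂L₂ΔT = L₂ − L₁ = 7.90×10⁻³ m
α₁L₁ = 2.307081×10⁻⁵, α₂L₂ = 5.83556×10⁻⁶ → Δ(αL) = 1.723525×10⁻⁵ m/K
ΔT = 7.90×10⁻³ / 1.723525×10⁻⁵ = 458.363 K, so T = 28.7 + 458.363 = 487.063 °C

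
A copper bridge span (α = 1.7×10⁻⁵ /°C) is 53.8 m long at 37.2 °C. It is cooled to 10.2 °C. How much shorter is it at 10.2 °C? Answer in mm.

ΔL = 24.7 mm

|ΔT| = |10.2 − 37.2| = 27.0 K
ΔL = αL₀ΔT = (1.7×10⁻⁵)(53.8)(27.0) = 2.47×10⁻² m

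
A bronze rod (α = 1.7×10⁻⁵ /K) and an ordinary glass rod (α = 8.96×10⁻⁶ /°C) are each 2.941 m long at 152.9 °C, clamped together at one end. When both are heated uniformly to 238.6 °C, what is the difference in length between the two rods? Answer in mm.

ΔT = 85.7 K
bronze: ΔL = 1.7×10⁻⁵ × 2.941 m × 85.7 = 4.2847×10⁻³ m = 4.2847 mm
ordinary glass: ΔL = 8.96×10⁻⁶ × 2.941 m × 85.7 = 2.2583×10⁻³ m = 2.2583 mm
difference = 4.2847 − 2.2583 = 2.0264 mm

2.03 mm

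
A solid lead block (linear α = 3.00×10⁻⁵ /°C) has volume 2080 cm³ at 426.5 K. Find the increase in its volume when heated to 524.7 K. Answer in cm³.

ΔV = 18.4 cm³

Isotropic solid: β ≈ 3α = 9.0×10⁻⁵ /K; ΔT = 98.2 K
ΔV = 3αV₀ΔT = 3(3.00×10⁻⁵)(2080)(98.2) = 18.4 cm³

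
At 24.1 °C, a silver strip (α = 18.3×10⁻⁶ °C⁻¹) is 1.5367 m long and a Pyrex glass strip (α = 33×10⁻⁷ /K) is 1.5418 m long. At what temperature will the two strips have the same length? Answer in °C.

Equal length when α₁L₁ΔT − α₂L₂ΔT = L₂ − L₁ = 5.10×10⁻³ m
α₁L₁ = 2.812161×10⁻⁵, α₂L₂ = 5.08794×10⁻⁶ → Δ(αL) = 2.303367×10⁻⁵ m/K
ΔT = 5.10×10⁻³ / 2.303367×10⁻⁵ = 221.415 K, so T = 24.1 + 221.415 = 245.515 °C

T = 245.5 °C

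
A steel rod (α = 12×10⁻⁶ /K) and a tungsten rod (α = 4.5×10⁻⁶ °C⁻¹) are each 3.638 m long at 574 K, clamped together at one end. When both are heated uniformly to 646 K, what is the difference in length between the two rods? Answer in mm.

1.96 mm

ΔT = 72 K
steel: ΔL = 12×10⁻⁶ × 3.638 m × 72 = 3.1432×10⁻³ m = 3.1432 mm
tungsten: ΔL = 4.5×10⁻⁶ × 3.638 m × 72 = 1.1787×10⁻³ m = 1.1787 mm
difference = 3.1432 − 1.1787 = 1.9645 mm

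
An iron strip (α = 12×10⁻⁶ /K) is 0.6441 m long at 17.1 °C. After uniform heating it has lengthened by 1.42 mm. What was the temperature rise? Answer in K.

ΔT = 184 K

ΔL = αL₀ΔT ⇒ ΔT = ΔL / (αL₀)
ΔT = 1.42×10⁻³ m / (12×10⁻⁶ × 0.6441 m) = 183.72 K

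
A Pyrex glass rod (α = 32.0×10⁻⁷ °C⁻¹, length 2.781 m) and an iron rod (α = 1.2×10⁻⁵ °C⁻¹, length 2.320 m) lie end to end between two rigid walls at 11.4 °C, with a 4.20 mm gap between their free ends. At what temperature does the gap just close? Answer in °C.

α₁L₁ = 8.8992×10⁻⁶ m/K, α₂L₂ = 2.784×10⁻⁵ m/K → total 3.67392×10⁻⁵ m/K
ΔT = g/(α₁L₁+α₂L₂) = 4.20×10⁻³ / 3.67392×10⁻⁵ = 114.32 K
T = 11.4 + 114.32 = 125.72 °C

T = 126 °C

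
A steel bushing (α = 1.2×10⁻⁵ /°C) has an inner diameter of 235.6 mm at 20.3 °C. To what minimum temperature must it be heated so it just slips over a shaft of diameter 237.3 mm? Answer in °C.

T = 622 °C

Required Δd = 237.3 − 235.6 = 1.7 mm
Δd = αd₀ΔT ⇒ ΔT = Δd/(αd₀) = 1.7 / (1.2×10⁻⁵ × 235.6) = 601.30 K
T_min = 20.3 + 601.30 = 621.60 °C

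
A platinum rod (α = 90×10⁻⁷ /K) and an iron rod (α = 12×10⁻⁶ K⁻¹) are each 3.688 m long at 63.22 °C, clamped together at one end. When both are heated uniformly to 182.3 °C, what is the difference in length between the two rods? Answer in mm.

ΔT = 119.08 K
platinum: ΔL = 90×10⁻⁷ × 3.688 m × 119.08 = 3.9525×10⁻³ m = 3.9525 mm
iron: ΔL = 12×10⁻⁶ × 3.688 m × 119.08 = 5.2700×10⁻³ m = 5.2700 mm
difference = 5.2700 − 3.9525 = 1.3175 mm

1.32 mm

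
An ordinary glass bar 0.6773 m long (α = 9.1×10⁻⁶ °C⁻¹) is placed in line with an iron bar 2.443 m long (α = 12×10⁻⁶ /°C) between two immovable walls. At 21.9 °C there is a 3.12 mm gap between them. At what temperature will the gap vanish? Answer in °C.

α₁L₁ = 6.16343×10⁻⁶ m/K, α₂L₂ = 2.9316×10⁻⁵ m/K → total 3.547943×10⁻⁵ m/K
ΔT = g/(α₁L₁+α₂L₂) = 3.12×10⁻³ / 3.547943×10⁻⁵ = 87.94 K
T = 21.9 + 87.94 = 109.84 °C

T = 110 °C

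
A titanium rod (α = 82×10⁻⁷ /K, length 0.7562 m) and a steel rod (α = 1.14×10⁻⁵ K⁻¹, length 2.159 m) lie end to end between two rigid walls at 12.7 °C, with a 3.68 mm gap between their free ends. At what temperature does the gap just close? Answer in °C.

T = 132 °C

α₁L₁ = 6.20084×10⁻⁶ m/K, α₂L₂ = 2.46126×10⁻⁵ m/K → total 3.081344×10⁻⁵ m/K
ΔT = g/(α₁L₁+α₂L₂) = 3.68×10⁻³ / 3.081344×10⁻⁵ = 119.43 K
T = 12.7 + 119.43 = 132.13 °C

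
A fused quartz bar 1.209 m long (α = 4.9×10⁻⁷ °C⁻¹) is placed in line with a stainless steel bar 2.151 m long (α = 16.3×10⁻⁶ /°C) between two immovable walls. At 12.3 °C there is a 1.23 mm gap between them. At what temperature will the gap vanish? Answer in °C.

T = 46.8 °C

α₁L₁ = 5.9241×10⁻⁷ m/K, α₂L₂ = 3.50613×10⁻⁵ m/K → total 3.565371×10⁻⁵ m/K
ΔT = g/(α₁L₁+α₂L₂) = 1.23×10⁻³ / 3.565371×10⁻⁵ = 34.499 K
T = 12.3 + 34.499 = 46.799 °C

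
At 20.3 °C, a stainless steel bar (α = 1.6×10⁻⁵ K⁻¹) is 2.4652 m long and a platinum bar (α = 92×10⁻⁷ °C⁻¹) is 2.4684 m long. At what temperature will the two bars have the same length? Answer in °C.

Equal length when α₁L₁ΔT − α₂L₂ΔT = L₂ − L₁ = 3.20×10⁻³ m
α₁L₁ = 3.94432×10⁻⁵, α₂L₂ = 2.270928×10⁻⁵ → Δ(αL) = 1.673392×10⁻⁵ m/K
ΔT = 3.20×10⁻³ / 1.673392×10⁻⁵ = 191.228 K, so T = 20.3 + 191.228 = 211.528 °C

T = 211.5 °C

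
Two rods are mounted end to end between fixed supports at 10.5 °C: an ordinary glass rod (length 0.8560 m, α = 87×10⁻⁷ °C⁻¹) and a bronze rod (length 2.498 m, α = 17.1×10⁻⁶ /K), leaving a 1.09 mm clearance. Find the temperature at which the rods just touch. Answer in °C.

α₁L₁ = 7.4472×10⁻⁶ m/K, α₂L₂ = 4.27158×10⁻⁵ m/K → total 5.0163×10⁻⁵ m/K
ΔT = g/(α₁L₁+α₂L₂) = 1.09×10⁻³ / 5.0163×10⁻⁵ = 21.729 K
T = 10.5 + 21.729 = 32.229 °C

T = 32.2 °C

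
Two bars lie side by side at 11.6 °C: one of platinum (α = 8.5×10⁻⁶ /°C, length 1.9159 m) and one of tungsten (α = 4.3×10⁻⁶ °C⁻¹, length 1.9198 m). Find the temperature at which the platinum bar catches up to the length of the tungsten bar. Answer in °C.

T = 497.3 °C

L₁(1 + α₁ΔT) = L₂(1 + α₂ΔT) ⇒ ΔT = (L₂ − L₁)/(α₁L₁ − α₂L₂)
L₂ − L₁ = 1.9198 − 1.9159 = 3.90×10⁻³ m
α₁L₁ − α₂L₂ = 8.5×10⁻⁶×1.9159 − 4.3×10⁻⁶×1.9198 = 8.03001×10⁻⁶ m/K
ΔT = 3.90×10⁻³ / 8.03001×10⁻⁶ = 485.678 K
T = 11.6 + 485.678 = 497.278 °C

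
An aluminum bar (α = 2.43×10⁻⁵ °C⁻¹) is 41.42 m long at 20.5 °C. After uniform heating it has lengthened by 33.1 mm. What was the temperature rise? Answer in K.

ΔL = αL₀ΔT ⇒ ΔT = ΔL / (αL₀)
ΔT = 33.1×10⁻³ m / (2.43×10⁻⁵ × 41.42 m) = 32.886 K

ΔT = 32.9 K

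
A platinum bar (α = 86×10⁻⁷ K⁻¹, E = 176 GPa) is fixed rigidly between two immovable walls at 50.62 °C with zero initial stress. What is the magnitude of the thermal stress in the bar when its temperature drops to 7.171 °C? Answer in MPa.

Fully constrained: the free strain ε = αΔT is blocked, so σ = Eε = EαΔT.
|ΔT| = 43.449 K
σ = 176×10⁹ × 86×10⁻⁷ × 43.449 = 6.58×10⁷ Pa

σ = 65.8 MPa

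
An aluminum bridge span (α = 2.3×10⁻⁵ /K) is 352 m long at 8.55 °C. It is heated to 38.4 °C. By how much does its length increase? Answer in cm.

|ΔT| = |38.4 − 8.55| = 29.85 K
ΔL = αL₀ΔT = (2.3×10⁻⁵)(352)(29.85) = 2.42×10⁻¹ m

ΔL = 24.2 cm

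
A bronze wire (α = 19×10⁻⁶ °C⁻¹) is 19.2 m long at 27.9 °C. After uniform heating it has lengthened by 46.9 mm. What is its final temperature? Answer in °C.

ΔL = αL₀ΔT ⇒ ΔT = ΔL / (αL₀)
ΔT = 46.9×10⁻³ m / (19×10⁻⁶ × 19.2 m) = 128.56 K
T = 27.9 + 128.56 = 156.46 °C

T = 156 °C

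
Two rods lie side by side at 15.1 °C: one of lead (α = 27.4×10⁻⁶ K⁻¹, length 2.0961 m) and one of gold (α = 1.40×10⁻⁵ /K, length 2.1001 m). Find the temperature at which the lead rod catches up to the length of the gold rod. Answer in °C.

L₁(1 + α₁ΔT) = L₂(1 + α₂ΔT) ⇒ ΔT = (L₂ − L₁)/(α₁L₁ − α₂L₂)
L₂ − L₁ = 2.1001 − 2.0961 = 4.00×10⁻³ m
α₁L₁ − α₂L₂ = 27.4×10⁻⁶×2.0961 − 1.40×10⁻⁵×2.1001 = 2.803174×10⁻⁵ m/K
ΔT = 4.00×10⁻³ / 2.803174×10⁻⁵ = 142.695 K
T = 15.1 + 142.695 = 157.795 °C

T = 157.8 °C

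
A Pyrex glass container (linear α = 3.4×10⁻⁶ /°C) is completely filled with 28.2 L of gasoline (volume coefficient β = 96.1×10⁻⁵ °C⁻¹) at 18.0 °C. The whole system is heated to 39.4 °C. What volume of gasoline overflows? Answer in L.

0.574 L

The container also expands: β_container ≈ 3α = 1.02×10⁻⁵ /K
Net overflow = V₀(β_liq − 3α_cont)ΔT
β − 3α = 9.61×10⁻⁴ − 1.02×10⁻⁵ = 9.508×10⁻⁴ /K; ΔT = 21.4 K
ΔV = 28.2 × 9.508×10⁻⁴ × 21.4 = 0.574 L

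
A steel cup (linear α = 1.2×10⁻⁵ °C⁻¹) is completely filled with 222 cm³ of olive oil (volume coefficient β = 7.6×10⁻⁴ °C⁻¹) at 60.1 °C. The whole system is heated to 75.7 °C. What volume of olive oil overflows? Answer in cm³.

The cup also expands: β_container ≈ 3α = 3.6×10⁻⁵ /K
Net overflow = V₀(β_liq − 3α_cont)ΔT
β − 3α = 7.60×10⁻⁴ − 3.6×10⁻⁵ = 7.24×10⁻⁴ /K; ΔT = 15.6 K
ΔV = 222 × 7.24×10⁻⁴ × 15.6 = 2.51 cm³

2.51 cm³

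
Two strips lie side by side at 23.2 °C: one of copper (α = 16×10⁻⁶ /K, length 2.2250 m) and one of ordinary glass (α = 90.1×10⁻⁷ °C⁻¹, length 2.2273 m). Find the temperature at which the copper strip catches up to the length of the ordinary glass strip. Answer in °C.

L₁(1 + α₁ΔT) = L₂(1 + α₂ΔT) ⇒ ΔT = (L₂ − L₁)/(α₁L₁ − α₂L₂)
L₂ − L₁ = 2.2273 − 2.2250 = 2.30×10⁻³ m
α₁L₁ − α₂L₂ = 16×10⁻⁶×2.2250 − 90.1×10⁻⁷×2.2273 = 1.5532027×10⁻⁵ m/K
ΔT = 2.30×10⁻³ / 1.5532027×10⁻⁵ = 148.081 K
T = 23.2 + 148.081 = 171.281 °C

T = 171.3 °C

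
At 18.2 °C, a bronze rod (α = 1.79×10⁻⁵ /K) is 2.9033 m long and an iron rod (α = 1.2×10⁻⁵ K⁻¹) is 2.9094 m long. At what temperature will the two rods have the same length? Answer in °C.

Equal length when α₁L₁ΔT − α₂L₂ΔT = L₂ − L₁ = 6.10×10⁻³ m
α₁L₁ = 5.196907×10⁻⁵, α₂L₂ = 3.49128×10⁻⁵ → Δ(αL) = 1.705627×10⁻⁵ m/K
ΔT = 6.10×10⁻³ / 1.705627×10⁻⁵ = 357.640 K, so T = 18.2 + 357.640 = 375.840 °C

T = 375.8 °C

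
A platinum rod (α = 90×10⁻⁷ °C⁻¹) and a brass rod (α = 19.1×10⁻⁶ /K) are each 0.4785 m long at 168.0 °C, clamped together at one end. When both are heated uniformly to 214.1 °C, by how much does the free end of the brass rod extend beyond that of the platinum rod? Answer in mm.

ΔT = 46.1 K
platinum: ΔL = 90×10⁻⁷ × 0.4785 m × 46.1 = 1.9853×10⁻⁴ m = 0.19853 mm
brass: ΔL = 19.1×10⁻⁶ × 0.4785 m × 46.1 = 4.2132×10⁻⁴ m = 0.42132 mm
difference = 0.42132 − 0.19853 = 0.22279 mm

0.223 mm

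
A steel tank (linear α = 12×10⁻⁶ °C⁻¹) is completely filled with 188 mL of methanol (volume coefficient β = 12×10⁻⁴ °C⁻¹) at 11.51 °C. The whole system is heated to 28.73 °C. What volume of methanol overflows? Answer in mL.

3.77 mL

The tank also expands: β_container ≈ 3α = 3.6×10⁻⁵ /K
Net overflow = V₀(β_liq − 3α_cont)ΔT
β − 3α = 1.20×10⁻³ − 3.6×10⁻⁵ = 1.164×10⁻³ /K; ΔT = 17.22 K
ΔV = 188 × 1.164×10⁻³ × 17.22 = 3.77 mL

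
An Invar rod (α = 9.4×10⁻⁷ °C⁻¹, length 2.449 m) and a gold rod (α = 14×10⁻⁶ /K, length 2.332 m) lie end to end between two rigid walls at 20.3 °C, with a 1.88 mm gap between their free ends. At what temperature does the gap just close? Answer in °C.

T = 74.1 °C

α₁L₁ = 2.30206×10⁻⁶ m/K, α₂L₂ = 3.2648×10⁻⁵ m/K → total 3.495006×10⁻⁵ m/K
ΔT = g/(α₁L₁+α₂L₂) = 1.88×10⁻³ / 3.495006×10⁻⁵ = 53.791 K
T = 20.3 + 53.791 = 74.091 °C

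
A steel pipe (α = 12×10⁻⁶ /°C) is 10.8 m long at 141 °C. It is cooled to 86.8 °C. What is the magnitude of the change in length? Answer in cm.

ΔL = 0.702 cm

|ΔT| = |86.8 − 141| = 54.2 K
ΔL = αL₀ΔT = (12×10⁻⁶)(10.8)(54.2) = 7.02×10⁻³ m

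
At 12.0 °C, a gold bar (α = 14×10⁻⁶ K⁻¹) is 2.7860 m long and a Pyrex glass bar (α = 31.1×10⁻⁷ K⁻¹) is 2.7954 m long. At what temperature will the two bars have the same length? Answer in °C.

L₁(1 + α₁ΔT) = L₂(1 + α₂ΔT) ⇒ ΔT = (L₂ − L₁)/(α₁L₁ − α₂L₂)
L₂ − L₁ = 2.7954 − 2.7860 = 9.40×10⁻³ m
α₁L₁ − α₂L₂ = 14×10⁻⁶×2.7860 − 31.1×10⁻⁷×2.7954 = 3.0310306×10⁻⁵ m/K
ΔT = 9.40×10⁻³ / 3.0310306×10⁻⁵ = 310.126 K
T = 12.0 + 310.126 = 322.126 °C

T = 322.1 °C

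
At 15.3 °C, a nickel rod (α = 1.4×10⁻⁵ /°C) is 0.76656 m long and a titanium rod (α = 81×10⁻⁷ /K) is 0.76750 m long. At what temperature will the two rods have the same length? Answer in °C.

T = 223.5 °C

L₁(1 + α₁ΔT) = L₂(1 + α₂ΔT) ⇒ ΔT = (L₂ − L₁)/(α₁L₁ − α₂L₂)
L₂ − L₁ = 0.76750 − 0.76656 = 9.40×10⁻⁴ m
α₁L₁ − α₂L₂ = 1.4×10⁻⁵×0.76656 − 81×10⁻⁷×0.76750 = 4.51509×10⁻⁶ m/K
ΔT = 9.40×10⁻⁴ / 4.51509×10⁻⁶ = 208.191 K
T = 15.3 + 208.191 = 223.491 °C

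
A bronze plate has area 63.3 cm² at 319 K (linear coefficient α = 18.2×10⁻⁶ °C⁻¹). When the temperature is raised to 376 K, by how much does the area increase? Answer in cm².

ΔA = 0.131 cm²

Area coefficient ≈ 2α; |ΔT| = 57 K
ΔA = 2αA₀ΔT = 2(18.2×10⁻⁶)(63.3)(57) = 0.131 cm²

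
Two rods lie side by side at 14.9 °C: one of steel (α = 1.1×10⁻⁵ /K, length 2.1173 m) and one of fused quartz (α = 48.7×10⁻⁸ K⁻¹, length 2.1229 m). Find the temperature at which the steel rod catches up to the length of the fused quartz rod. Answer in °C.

Equal length when α₁L₁ΔT − α₂L₂ΔT = L₂ − L₁ = 5.60×10⁻³ m
α₁L₁ = 2.32903×10⁻⁵, α₂L₂ = 1.0338523×10⁻⁶ → Δ(αL) = 2.22564477×10⁻⁵ m/K
ΔT = 5.60×10⁻³ / 2.22564477×10⁻⁵ = 251.612 K, so T = 14.9 + 251.612 = 266.512 °C

T = 266.5 °C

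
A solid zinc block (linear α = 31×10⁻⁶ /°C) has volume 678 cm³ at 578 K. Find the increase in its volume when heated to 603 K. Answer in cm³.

Isotropic solid: β ≈ 3α = 9.3×10⁻⁵ /K; ΔT = 25 K
ΔV = 3αV₀ΔT = 3(31×10⁻⁶)(678)(25) = 1.58 cm³

ΔV = 1.58 cm³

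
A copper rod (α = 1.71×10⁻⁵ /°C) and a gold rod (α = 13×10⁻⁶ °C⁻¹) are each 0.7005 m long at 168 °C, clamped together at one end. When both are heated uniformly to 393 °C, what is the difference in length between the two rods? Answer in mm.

ΔT = 225 K
copper: ΔL = 1.71×10⁻⁵ × 0.7005 m × 225 = 2.6952×10⁻³ m = 2.6952 mm
gold: ΔL = 13×10⁻⁶ × 0.7005 m × 225 = 2.0490×10⁻³ m = 2.0490 mm
difference = 2.6952 − 2.0490 = 0.6462 mm

0.646 mm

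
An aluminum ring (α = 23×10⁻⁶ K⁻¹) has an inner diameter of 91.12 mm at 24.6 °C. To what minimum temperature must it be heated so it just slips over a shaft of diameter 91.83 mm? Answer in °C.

Required Δd = 91.83 − 91.12 = 0.71 mm
Δd = αd₀ΔT ⇒ ΔT = Δd/(αd₀) = 0.71 / (23×10⁻⁶ × 91.12) = 338.78 K
T_min = 24.6 + 338.78 = 363.38 °C

T = 363 °C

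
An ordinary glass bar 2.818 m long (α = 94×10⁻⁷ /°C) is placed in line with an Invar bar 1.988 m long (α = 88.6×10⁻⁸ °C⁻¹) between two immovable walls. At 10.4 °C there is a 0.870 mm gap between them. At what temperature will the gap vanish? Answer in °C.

α₁L₁ = 2.64892×10⁻⁵ m/K, α₂L₂ = 1.761368×10⁻⁶ m/K → total 2.8250568×10⁻⁵ m/K
ΔT = g/(α₁L₁+α₂L₂) = 8.70×10⁻⁴ / 2.8250568×10⁻⁵ = 30.796 K
T = 10.4 + 30.796 = 41.196 °C

T = 41.2 °C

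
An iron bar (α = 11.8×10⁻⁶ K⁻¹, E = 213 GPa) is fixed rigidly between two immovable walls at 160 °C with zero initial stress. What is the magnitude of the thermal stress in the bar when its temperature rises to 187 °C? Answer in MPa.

Fully constrained: the free strain ε = αΔT is blocked, so σ = Eε = EαΔT.
|ΔT| = 27 K
σ = 213×10⁹ × 11.8×10⁻⁶ × 27 = 6.79×10⁷ Pa

σ = 67.9 MPa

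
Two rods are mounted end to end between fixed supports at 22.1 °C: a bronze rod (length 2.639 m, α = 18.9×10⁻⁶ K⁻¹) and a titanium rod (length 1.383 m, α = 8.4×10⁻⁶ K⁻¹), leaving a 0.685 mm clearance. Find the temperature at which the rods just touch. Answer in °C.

T = 33.2 °C

α₁L₁ = 4.98771×10⁻⁵ m/K, α₂L₂ = 1.16172×10⁻⁵ m/K → total 6.14943×10⁻⁵ m/K
ΔT = g/(α₁L₁+α₂L₂) = 6.85×10⁻⁴ / 6.14943×10⁻⁵ = 11.139 K
T = 22.1 + 11.139 = 33.239 °C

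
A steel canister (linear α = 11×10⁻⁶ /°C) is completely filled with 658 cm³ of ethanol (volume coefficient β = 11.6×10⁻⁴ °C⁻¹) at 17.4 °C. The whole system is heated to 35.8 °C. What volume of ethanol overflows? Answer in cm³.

The canister also expands: β_container ≈ 3α = 3.3×10⁻⁵ /K
Net overflow = V₀(β_liq − 3α_cont)ΔT
β − 3α = 1.16×10⁻³ − 3.3×10⁻⁵ = 1.127×10⁻³ /K; ΔT = 18.4 K
ΔV = 658 × 1.127×10⁻³ × 18.4 = 13.6 cm³

13.6 cm³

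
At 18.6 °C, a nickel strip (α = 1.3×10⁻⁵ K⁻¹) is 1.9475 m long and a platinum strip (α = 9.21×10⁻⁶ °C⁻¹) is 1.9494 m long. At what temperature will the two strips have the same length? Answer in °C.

Equal length when α₁L₁ΔT − α₂L₂ΔT = L₂ − L₁ = 1.90×10⁻³ m
α₁L₁ = 2.53175×10⁻⁵, α₂L₂ = 1.7953974×10⁻⁵ → Δ(αL) = 7.363526×10⁻⁶ m/K
ΔT = 1.90×10⁻³ / 7.363526×10⁻⁶ = 258.029 K, so T = 18.6 + 258.029 = 276.629 °C

T = 276.6 °C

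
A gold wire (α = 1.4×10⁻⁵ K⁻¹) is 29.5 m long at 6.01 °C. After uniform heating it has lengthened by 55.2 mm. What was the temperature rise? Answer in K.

ΔL = αL₀ΔT ⇒ ΔT = ΔL / (αL₀)
ΔT = 55.2×10⁻³ m / (1.4×10⁻⁵ × 29.5 m) = 133.66 K

ΔT = 134 K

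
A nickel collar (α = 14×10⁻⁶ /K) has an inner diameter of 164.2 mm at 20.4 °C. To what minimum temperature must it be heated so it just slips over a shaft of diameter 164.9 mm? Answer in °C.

T = 325 °C

Required Δd = 164.9 − 164.2 = 0.7 mm
Δd = αd₀ΔT ⇒ ΔT = Δd/(αd₀) = 0.7 / (14×10⁻⁶ × 164.2) = 304.51 K
T_min = 20.4 + 304.51 = 324.91 °C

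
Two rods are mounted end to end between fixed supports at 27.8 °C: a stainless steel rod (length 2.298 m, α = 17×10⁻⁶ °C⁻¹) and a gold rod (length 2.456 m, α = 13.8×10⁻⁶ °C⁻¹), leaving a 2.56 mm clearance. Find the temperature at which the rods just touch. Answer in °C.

T = 62.9 °C

α₁L₁ = 3.9066×10⁻⁵ m/K, α₂L₂ = 3.38928×10⁻⁵ m/K → total 7.29588×10⁻⁵ m/K
ΔT = g/(α₁L₁+α₂L₂) = 2.56×10⁻³ / 7.29588×10⁻⁵ = 35.088 K
T = 27.8 + 35.088 = 62.888 °C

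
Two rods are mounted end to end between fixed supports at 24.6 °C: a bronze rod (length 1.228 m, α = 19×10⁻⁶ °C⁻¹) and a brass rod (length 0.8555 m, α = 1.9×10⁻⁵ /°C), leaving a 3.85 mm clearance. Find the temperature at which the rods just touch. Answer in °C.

T = 122 °C

α₁L₁ = 2.3332×10⁻⁵ m/K, α₂L₂ = 1.62545×10⁻⁵ m/K → total 3.95865×10⁻⁵ m/K
ΔT = g/(α₁L₁+α₂L₂) = 3.85×10⁻³ / 3.95865×10⁻⁵ = 97.26 K
T = 24.6 + 97.26 = 121.86 °C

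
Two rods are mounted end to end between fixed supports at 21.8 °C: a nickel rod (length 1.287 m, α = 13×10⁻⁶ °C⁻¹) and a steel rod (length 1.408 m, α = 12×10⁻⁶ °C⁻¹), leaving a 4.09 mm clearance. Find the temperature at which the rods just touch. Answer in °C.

T = 143 °C

α₁L₁ = 1.6731×10⁻⁵ m/K, α₂L₂ = 1.6896×10⁻⁵ m/K → total 3.3627×10⁻⁵ m/K
ΔT = g/(α₁L₁+α₂L₂) = 4.09×10⁻³ / 3.3627×10⁻⁵ = 121.63 K
T = 21.8 + 121.63 = 143.43 °C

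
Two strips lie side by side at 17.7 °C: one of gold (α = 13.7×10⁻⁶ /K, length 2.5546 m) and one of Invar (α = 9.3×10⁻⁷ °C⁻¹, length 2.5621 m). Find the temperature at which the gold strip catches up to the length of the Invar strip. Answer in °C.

L₁(1 + α₁ΔT) = L₂(1 + α₂ΔT) ⇒ ΔT = (L₂ − L₁)/(α₁L₁ − α₂L₂)
L₂ − L₁ = 2.5621 − 2.5546 = 7.50×10⁻³ m
α₁L₁ − α₂L₂ = 13.7×10⁻⁶×2.5546 − 9.3×10⁻⁷×2.5621 = 3.2615267×10⁻⁵ m/K
ΔT = 7.50×10⁻³ / 3.2615267×10⁻⁵ = 229.954 K
T = 17.7 + 229.954 = 247.654 °C

T = 247.7 °C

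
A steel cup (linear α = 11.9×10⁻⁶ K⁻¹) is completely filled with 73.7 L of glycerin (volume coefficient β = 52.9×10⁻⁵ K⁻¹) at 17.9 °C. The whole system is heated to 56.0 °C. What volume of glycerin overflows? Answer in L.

The cup also expands: β_container ≈ 3α = 3.57×10⁻⁵ /K
Net overflow = V₀(β_liq − 3α_cont)ΔT
β − 3α = 5.29×10⁻⁴ − 3.57×10⁻⁵ = 4.933×10⁻⁴ /K; ΔT = 38.1 K
ΔV = 73.7 × 4.933×10⁻⁴ × 38.1 = 1.39 L

1.39 L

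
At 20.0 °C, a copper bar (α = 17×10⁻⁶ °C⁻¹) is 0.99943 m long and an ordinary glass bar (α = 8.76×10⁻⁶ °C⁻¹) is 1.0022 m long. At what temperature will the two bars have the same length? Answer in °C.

T = 357.4 °C

L₁(1 + α₁ΔT) = L₂(1 + α₂ΔT) ⇒ ΔT = (L₂ − L₁)/(α₁L₁ − α₂L₂)
L₂ − L₁ = 1.0022 − 0.99943 = 2.77×10⁻³ m
α₁L₁ − α₂L₂ = 17×10⁻⁶×0.99943 − 8.76×10⁻⁶×1.0022 = 8.211038×10⁻⁶ m/K
ΔT = 2.77×10⁻³ / 8.211038×10⁻⁶ = 337.351 K
T = 20.0 + 337.351 = 357.351 °C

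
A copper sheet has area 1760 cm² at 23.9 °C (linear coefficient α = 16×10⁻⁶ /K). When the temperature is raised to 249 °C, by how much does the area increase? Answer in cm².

Area coefficient ≈ 2α; |ΔT| = 225.1 K
ΔA = 2αA₀ΔT = 2(16×10⁻⁶)(1760)(225.1) = 12.7 cm²

ΔA = 12.7 cm²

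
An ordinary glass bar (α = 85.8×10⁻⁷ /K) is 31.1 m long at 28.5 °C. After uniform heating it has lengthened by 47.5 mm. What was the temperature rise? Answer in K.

ΔL = αL₀ΔT ⇒ ΔT = ΔL / (αL₀)
ΔT = 47.5×10⁻³ m / (85.8×10⁻⁷ × 31.1 m) = 178.01 K

ΔT = 178 K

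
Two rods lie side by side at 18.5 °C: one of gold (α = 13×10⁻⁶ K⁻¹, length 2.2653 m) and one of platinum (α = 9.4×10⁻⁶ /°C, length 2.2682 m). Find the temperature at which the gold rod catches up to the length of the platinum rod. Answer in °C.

Equal length when α₁L₁ΔT − α₂L₂ΔT = L₂ − L₁ = 2.90×10⁻³ m
α₁L₁ = 2.94489×10⁻⁵, α₂L₂ = 2.132108×10⁻⁵ → Δ(αL) = 8.12782×10⁻⁶ m/K
ΔT = 2.90×10⁻³ / 8.12782×10⁻⁶ = 356.799 K, so T = 18.5 + 356.799 = 375.299 °C

T = 375.3 °C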